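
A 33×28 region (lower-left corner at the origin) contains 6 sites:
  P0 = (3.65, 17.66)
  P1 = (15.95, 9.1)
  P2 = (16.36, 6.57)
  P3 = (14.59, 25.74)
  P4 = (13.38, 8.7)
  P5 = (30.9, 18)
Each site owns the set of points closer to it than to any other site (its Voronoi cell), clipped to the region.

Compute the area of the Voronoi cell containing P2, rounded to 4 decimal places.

Area of P2's cell: 149.4721

1. box [0,33]×[0,28]: [(0, 0) (33, 0) (33, 28) (0, 28)]
2. ⊥bis P2·P0 via (10.005,12.115): [(0, 0.6485) (0, 0) (33, 0) (33, 28) (23.8653, 28)]  |A|=597.6238
3. ⊥bis P2·P1 via (16.155,7.835): [(4.6427, 5.9694) (0, 0.6485) (0, 0) (33, 0) (33, 10.5648)]  |A|=249.7949
4. ⊥bis P2·P3 via (15.475,16.155): [(4.6427, 5.9694) (0, 0.6485) (0, 0) (33, 0) (33, 10.5648)]  |A|=249.7949
5. ⊥bis P2·P4 via (14.87,7.635): [(14.8633, 7.6257) (9.4128, 0) (33, 0) (33, 10.5648)]  |A|=185.7396
6. ⊥bis P2·P5 via (23.63,12.285): [(25.8882, 9.4123) (14.8633, 7.6257) (9.4128, 0) (33, 0) (33, 0.3655)]  |A|=149.4721
7. canonical 5-gon: [(25.8882, 9.4123) (14.8633, 7.6257) (9.4128, 0) (33, 0) (33, 0.3655)]
8. shoelace: 149.4721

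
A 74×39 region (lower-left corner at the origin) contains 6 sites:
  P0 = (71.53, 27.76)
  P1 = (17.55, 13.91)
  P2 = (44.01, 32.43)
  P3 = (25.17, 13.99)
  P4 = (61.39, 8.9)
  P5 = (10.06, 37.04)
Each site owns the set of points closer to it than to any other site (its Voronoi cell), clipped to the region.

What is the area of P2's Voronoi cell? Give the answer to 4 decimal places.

Area of P2's cell: 557.9912

1. box [0,74]×[0,39]: [(0, 0) (74, 0) (74, 39) (0, 39)]
2. ⊥bis P2·P0 via (57.77,30.095): [(0, 0) (52.663, 0) (59.2811, 39) (0, 39)]  |A|=2182.9113
3. ⊥bis P2·P1 via (30.78,23.17): [(46.9972, 0) (52.663, 0) (59.2811, 39) (19.7002, 39)]  |A|=882.3111
4. ⊥bis P2·P3 via (34.59,23.21): [(21.1183, 36.9739) (53.3493, 4.0438) (59.2811, 39) (19.7002, 39)]  |A|=701.1011
5. ⊥bis P2·P4 via (52.7,20.665): [(21.1183, 36.9739) (43.6347, 13.9691) (56.667, 23.5952) (59.2811, 39) (19.7002, 39)]  |A|=589.6701
6. ⊥bis P2·P5 via (27.035,34.735): [(26.5811, 31.3926) (43.6347, 13.9691) (56.667, 23.5952) (59.2811, 39) (27.6141, 39)]  |A|=557.9912
7. canonical 5-gon: [(26.5811, 31.3926) (43.6347, 13.9691) (56.667, 23.5952) (59.2811, 39) (27.6141, 39)]
8. shoelace: 557.9912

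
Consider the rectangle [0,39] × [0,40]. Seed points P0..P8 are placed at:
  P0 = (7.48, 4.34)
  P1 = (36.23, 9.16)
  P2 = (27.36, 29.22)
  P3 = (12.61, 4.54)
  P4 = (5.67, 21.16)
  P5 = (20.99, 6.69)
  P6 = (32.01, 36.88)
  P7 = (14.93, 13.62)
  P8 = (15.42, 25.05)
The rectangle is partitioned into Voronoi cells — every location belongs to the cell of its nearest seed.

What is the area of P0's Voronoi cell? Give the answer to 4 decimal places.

1. box [0,39]×[0,40]: [(0, 0) (39, 0) (39, 40) (0, 40)]
2. ⊥bis P0·P1 via (21.855,6.75): [(0, 0) (22.9867, 0) (16.2806, 40) (0, 40)]  |A|=785.3443
3. ⊥bis P0·P2 via (17.42,16.78): [(0, 30.6992) (0, 0) (22.9867, 0) (20.5994, 14.2396)]  |A|=479.852
4. ⊥bis P0·P3 via (10.045,4.44): [(9.3113, 23.2591) (0, 30.6992) (0, 0) (10.2181, 0)]  |A|=261.7569
5. ⊥bis P0·P4 via (6.575,12.75): [(9.7079, 13.0871) (0, 12.0425) (0, 0) (10.2181, 0)]  |A|=125.3162
6. ⊥bis P0·P5 via (14.235,5.515): [(9.7079, 13.0871) (0, 12.0425) (0, 0) (10.2181, 0)]  |A|=125.3162
7. ⊥bis P0·P6 via (19.745,20.61): [(9.7079, 13.0871) (0, 12.0425) (0, 0) (10.2181, 0)]  |A|=125.3162
8. ⊥bis P0·P7 via (11.205,8.98): [(9.8248, 10.088) (6.5168, 12.7437) (0, 12.0425) (0, 0) (10.2181, 0)]  |A|=120.5109
9. ⊥bis P0·P8 via (11.45,14.695): [(9.8248, 10.088) (6.5168, 12.7437) (0, 12.0425) (0, 0) (10.2181, 0)]  |A|=120.5109
10. canonical 5-gon: [(9.8248, 10.088) (6.5168, 12.7437) (0, 12.0425) (0, 0) (10.2181, 0)]
11. shoelace: 120.5109

Area of P0's cell: 120.5109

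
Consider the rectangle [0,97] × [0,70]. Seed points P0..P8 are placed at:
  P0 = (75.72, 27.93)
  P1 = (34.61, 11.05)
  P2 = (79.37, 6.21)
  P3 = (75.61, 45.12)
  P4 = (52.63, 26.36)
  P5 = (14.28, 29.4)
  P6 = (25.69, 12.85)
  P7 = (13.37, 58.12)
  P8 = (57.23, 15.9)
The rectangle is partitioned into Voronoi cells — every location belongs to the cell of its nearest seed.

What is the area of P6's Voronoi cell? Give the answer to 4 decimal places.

Area of P6's cell: 551.0815

1. box [0,97]×[0,70]: [(0, 0) (97, 0) (97, 70) (0, 70)]
2. ⊥bis P6·P0 via (50.705,20.39): [(0, 0) (56.8509, 0) (35.7516, 70) (0, 70)]  |A|=3241.0886
3. ⊥bis P6·P1 via (30.15,11.95): [(0, 0) (27.7386, 0) (39.4129, 57.853) (35.7516, 70) (0, 70)]  |A|=2398.9697
4. ⊥bis P6·P2 via (52.53,9.53): [(0, 0) (27.7386, 0) (39.4129, 57.853) (35.7516, 70) (0, 70)]  |A|=2398.9697
5. ⊥bis P6·P3 via (50.65,28.985): [(0, 0) (27.7386, 0) (37.6467, 49.1004) (24.1365, 70) (0, 70)]  |A|=2250.844
6. ⊥bis P6·P4 via (39.16,19.605): [(0, 0) (27.7386, 0) (33.8368, 30.22) (13.8877, 70) (0, 70)]  |A|=1879.6419
7. ⊥bis P6·P5 via (19.985,21.125): [(0, 7.3468) (0, 0) (27.7386, 0) (33.8368, 30.22) (33.6673, 30.5579)]  |A|=551.0815
8. ⊥bis P6·P7 via (19.53,35.485): [(0, 7.3468) (0, 0) (27.7386, 0) (33.8368, 30.22) (33.6673, 30.5579)]  |A|=551.0815
9. ⊥bis P6·P8 via (41.46,14.375): [(0, 7.3468) (0, 0) (27.7386, 0) (33.8368, 30.22) (33.6673, 30.5579)]  |A|=551.0815
10. canonical 5-gon: [(0, 7.3468) (0, 0) (27.7386, 0) (33.8368, 30.22) (33.6673, 30.5579)]
11. shoelace: 551.0815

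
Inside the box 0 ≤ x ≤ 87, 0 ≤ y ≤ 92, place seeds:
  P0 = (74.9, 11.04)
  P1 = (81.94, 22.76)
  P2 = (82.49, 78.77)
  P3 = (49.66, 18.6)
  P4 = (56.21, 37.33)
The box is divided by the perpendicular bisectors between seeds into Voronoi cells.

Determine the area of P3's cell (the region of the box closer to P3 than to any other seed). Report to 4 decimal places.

1. box [0,87]×[0,92]: [(0, 0) (87, 0) (87, 92) (0, 92)]
2. ⊥bis P3·P0 via (62.28,14.82): [(0, 0) (57.841, 0) (85.3973, 92) (0, 92)]  |A|=6588.9642
3. ⊥bis P3·P1 via (65.8,20.68): [(0, 0) (57.841, 0) (65.2691, 24.7995) (56.6088, 92) (0, 92)]  |A|=5621.6641
4. ⊥bis P3·P2 via (66.075,48.685): [(0, 84.7369) (0, 0) (57.841, 0) (65.2691, 24.7995) (61.8972, 50.9645)]  |A|=4235.3959
5. ⊥bis P3·P4 via (52.935,27.965): [(0, 46.4767) (0, 0) (57.841, 0) (64.9579, 23.7605)]  |A|=2196.6812
6. canonical 4-gon: [(0, 46.4767) (0, 0) (57.841, 0) (64.9579, 23.7605)]
7. shoelace: 2196.6812

Area of P3's cell: 2196.6812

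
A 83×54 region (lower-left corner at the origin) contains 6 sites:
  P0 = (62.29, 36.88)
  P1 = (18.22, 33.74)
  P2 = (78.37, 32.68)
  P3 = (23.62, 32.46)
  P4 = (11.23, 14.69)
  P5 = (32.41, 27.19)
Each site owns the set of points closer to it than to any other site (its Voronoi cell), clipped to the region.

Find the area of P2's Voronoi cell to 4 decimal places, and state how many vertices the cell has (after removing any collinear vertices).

1. box [0,83]×[0,54]: [(0, 0) (83, 0) (83, 54) (0, 54)]
2. ⊥bis P2·P0 via (70.33,34.78): [(61.2457, 0) (83, 0) (83, 54) (75.3501, 54)]  |A|=793.9128
3. ⊥bis P2·P1 via (48.295,33.21): [(61.2457, 0) (83, 0) (83, 54) (75.3501, 54)]  |A|=793.9128
4. ⊥bis P2·P3 via (50.995,32.57): [(61.2457, 0) (83, 0) (83, 54) (75.3501, 54)]  |A|=793.9128
5. ⊥bis P2·P4 via (44.8,23.685): [(61.2457, 0) (83, 0) (83, 54) (75.3501, 54)]  |A|=793.9128
6. ⊥bis P2·P5 via (55.39,29.935): [(61.2457, 0) (83, 0) (83, 54) (75.3501, 54)]  |A|=793.9128
7. canonical 4-gon: [(61.2457, 0) (83, 0) (83, 54) (75.3501, 54)]
8. shoelace: 793.9128

Area of P2's cell: 793.9128 (4 vertices)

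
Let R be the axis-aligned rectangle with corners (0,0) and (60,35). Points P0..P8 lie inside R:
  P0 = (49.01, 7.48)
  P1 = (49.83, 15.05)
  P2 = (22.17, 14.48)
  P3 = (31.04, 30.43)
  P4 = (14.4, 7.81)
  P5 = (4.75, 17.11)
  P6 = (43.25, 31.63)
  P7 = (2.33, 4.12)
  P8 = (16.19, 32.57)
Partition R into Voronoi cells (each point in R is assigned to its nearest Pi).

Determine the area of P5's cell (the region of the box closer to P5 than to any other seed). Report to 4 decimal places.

Area of P5's cell: 215.4706

1. box [0,60]×[0,35]: [(0, 0) (60, 0) (60, 35) (0, 35)]
2. ⊥bis P5·P0 via (26.88,12.295): [(0, 0) (24.2049, 0) (31.8201, 35) (0, 35)]  |A|=980.4373
3. ⊥bis P5·P1 via (27.29,16.08): [(0, 0) (24.2049, 0) (27.1801, 13.6741) (28.1546, 35) (0, 35)]  |A|=941.3519
4. ⊥bis P5·P2 via (13.46,15.795): [(0, 0) (11.0753, 0) (16.3595, 35) (0, 35)]  |A|=480.1095
5. ⊥bis P5·P3 via (17.895,23.77): [(0, 0) (11.0753, 0) (15.4058, 28.683) (12.2052, 35) (0, 35)]  |A|=466.9884
6. ⊥bis P5·P4 via (9.575,12.46): [(0, 2.5247) (13.5846, 16.6205) (15.4058, 28.683) (12.2052, 35) (0, 35)]  |A|=357.8011
7. ⊥bis P5·P6 via (24,24.37): [(0, 2.5247) (13.5846, 16.6205) (15.4058, 28.683) (12.2052, 35) (0, 35)]  |A|=357.8011
8. ⊥bis P5·P7 via (3.54,10.615): [(0, 11.2745) (7.149, 9.9427) (13.5846, 16.6205) (15.4058, 28.683) (12.2052, 35) (0, 35)]  |A|=326.525
9. ⊥bis P5·P8 via (10.47,24.84): [(0, 32.5875) (0, 11.2745) (7.149, 9.9427) (13.5846, 16.6205) (14.3879, 21.9409)]  |A|=215.4706
10. canonical 5-gon: [(0, 32.5875) (0, 11.2745) (7.149, 9.9427) (13.5846, 16.6205) (14.3879, 21.9409)]
11. shoelace: 215.4706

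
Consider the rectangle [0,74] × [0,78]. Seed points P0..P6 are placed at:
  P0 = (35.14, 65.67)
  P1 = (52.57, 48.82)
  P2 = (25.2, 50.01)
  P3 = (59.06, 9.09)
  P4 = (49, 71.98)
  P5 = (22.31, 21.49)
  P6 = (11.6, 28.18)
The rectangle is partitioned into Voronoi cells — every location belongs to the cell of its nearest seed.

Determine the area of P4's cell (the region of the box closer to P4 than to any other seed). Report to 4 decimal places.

Area of P4's cell: 525.1502

1. box [0,74]×[0,78]: [(0, 0) (74, 0) (74, 78) (0, 78)]
2. ⊥bis P4·P0 via (42.07,68.825): [(73.4037, 0) (74, 0) (74, 78) (37.8929, 78)]  |A|=1431.4297
3. ⊥bis P4·P1 via (50.785,60.4): [(46.2256, 59.6972) (74, 63.9785) (74, 78) (37.8929, 78)]  |A|=525.1502
4. ⊥bis P4·P2 via (37.1,60.995): [(46.2256, 59.6972) (74, 63.9785) (74, 78) (37.8929, 78)]  |A|=525.1502
5. ⊥bis P4·P3 via (54.03,40.535): [(46.2256, 59.6972) (74, 63.9785) (74, 78) (37.8929, 78)]  |A|=525.1502
6. ⊥bis P4·P5 via (35.655,46.735): [(46.2256, 59.6972) (74, 63.9785) (74, 78) (37.8929, 78)]  |A|=525.1502
7. ⊥bis P4·P6 via (30.3,50.08): [(46.2256, 59.6972) (74, 63.9785) (74, 78) (37.8929, 78)]  |A|=525.1502
8. canonical 4-gon: [(46.2256, 59.6972) (74, 63.9785) (74, 78) (37.8929, 78)]
9. shoelace: 525.1502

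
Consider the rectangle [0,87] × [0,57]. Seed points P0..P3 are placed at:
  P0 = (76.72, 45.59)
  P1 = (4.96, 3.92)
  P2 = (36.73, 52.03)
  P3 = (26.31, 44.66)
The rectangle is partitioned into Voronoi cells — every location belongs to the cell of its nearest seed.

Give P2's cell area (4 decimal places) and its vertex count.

1. box [0,87]×[0,57]: [(0, 0) (87, 0) (87, 57) (0, 57)]
2. ⊥bis P2·P0 via (56.725,48.81): [(0, 0) (48.8646, 0) (58.0439, 57) (0, 57)]  |A|=3046.8935
3. ⊥bis P2·P1 via (20.845,27.975): [(0, 41.7402) (50.2434, 8.5614) (58.0439, 57) (0, 57)]  |A|=1789.1326
4. ⊥bis P2·P3 via (31.52,48.345): [(51.9895, 19.4044) (58.0439, 57) (25.3984, 57)]  |A|=613.6647
5. canonical 3-gon: [(51.9895, 19.4044) (58.0439, 57) (25.3984, 57)]
6. shoelace: 613.6647

Area of P2's cell: 613.6647 (3 vertices)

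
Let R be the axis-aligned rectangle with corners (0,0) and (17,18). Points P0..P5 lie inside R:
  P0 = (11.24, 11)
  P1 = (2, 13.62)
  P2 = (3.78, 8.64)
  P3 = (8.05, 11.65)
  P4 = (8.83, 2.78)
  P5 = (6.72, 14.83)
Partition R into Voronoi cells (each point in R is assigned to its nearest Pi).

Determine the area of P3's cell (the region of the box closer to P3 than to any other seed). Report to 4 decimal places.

1. box [0,17]×[0,18]: [(0, 0) (17, 0) (17, 18) (0, 18)]
2. ⊥bis P3·P0 via (9.645,11.325): [(0, 0) (7.3374, 0) (11.0051, 18) (0, 18)]  |A|=165.0826
3. ⊥bis P3·P1 via (5.025,12.635): [(0.9108, 0) (7.3374, 0) (11.0051, 18) (6.772, 18)]  |A|=95.9379
4. ⊥bis P3·P2 via (5.915,10.145): [(4.7516, 11.7954) (8.6221, 6.3047) (11.0051, 18) (6.772, 18)]  |A|=42.3078
5. ⊥bis P3·P4 via (8.44,7.215): [(4.7516, 11.7954) (8.0072, 7.1769) (8.8142, 7.2479) (11.0051, 18) (6.772, 18)]  |A|=41.934
6. ⊥bis P3·P5 via (7.385,13.24): [(4.881, 12.1927) (4.7516, 11.7954) (8.0072, 7.1769) (8.8142, 7.2479) (10.2821, 14.4517)]  |A|=20.8766
7. canonical 5-gon: [(4.881, 12.1927) (4.7516, 11.7954) (8.0072, 7.1769) (8.8142, 7.2479) (10.2821, 14.4517)]
8. shoelace: 20.8766

Area of P3's cell: 20.8766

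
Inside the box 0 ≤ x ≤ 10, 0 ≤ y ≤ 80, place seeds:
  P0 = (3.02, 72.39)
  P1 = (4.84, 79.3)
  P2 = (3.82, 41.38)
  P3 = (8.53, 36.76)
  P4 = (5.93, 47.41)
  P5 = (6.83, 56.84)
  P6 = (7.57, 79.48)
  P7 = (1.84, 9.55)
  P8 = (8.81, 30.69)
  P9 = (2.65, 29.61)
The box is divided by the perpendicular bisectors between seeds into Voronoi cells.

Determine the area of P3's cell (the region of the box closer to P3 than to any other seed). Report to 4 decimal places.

Area of P3's cell: 38.5064

1. box [0,10]×[0,80]: [(0, 0) (10, 0) (10, 80) (0, 80)]
2. ⊥bis P3·P0 via (5.775,54.575): [(0, 53.6819) (0, 0) (10, 0) (10, 55.2284)]  |A|=544.5515
3. ⊥bis P3·P1 via (6.685,58.03): [(0, 53.6819) (0, 0) (10, 0) (10, 55.2284)]  |A|=544.5515
4. ⊥bis P3·P2 via (6.175,39.07): [(0, 32.7747) (0, 0) (10, 0) (10, 42.9695)]  |A|=378.7211
5. ⊥bis P3·P4 via (7.23,42.085): [(9.7314, 42.6957) (0, 32.7747) (0, 0) (10, 0) (10, 42.7612)]  |A|=378.6931
6. ⊥bis P3·P5 via (7.68,46.8): [(9.7314, 42.6957) (0, 32.7747) (0, 0) (10, 0) (10, 42.7612)]  |A|=378.6931
7. ⊥bis P3·P6 via (8.05,58.12): [(9.7314, 42.6957) (0, 32.7747) (0, 0) (10, 0) (10, 42.7612)]  |A|=378.6931
8. ⊥bis P3·P7 via (5.185,23.155): [(9.7314, 42.6957) (0, 32.7747) (0, 24.4298) (10, 21.9712) (10, 42.7612)]  |A|=146.6883
9. ⊥bis P3·P8 via (8.67,33.725): [(9.7314, 42.6957) (0.5654, 33.3511) (10, 33.7864) (10, 42.7612)]  |A|=43.2916
10. ⊥bis P3·P9 via (5.59,33.185): [(9.7314, 42.6957) (2.7187, 35.5463) (5.1318, 33.5618) (10, 33.7864) (10, 42.7612)]  |A|=38.5064
11. canonical 5-gon: [(9.7314, 42.6957) (2.7187, 35.5463) (5.1318, 33.5618) (10, 33.7864) (10, 42.7612)]
12. shoelace: 38.5064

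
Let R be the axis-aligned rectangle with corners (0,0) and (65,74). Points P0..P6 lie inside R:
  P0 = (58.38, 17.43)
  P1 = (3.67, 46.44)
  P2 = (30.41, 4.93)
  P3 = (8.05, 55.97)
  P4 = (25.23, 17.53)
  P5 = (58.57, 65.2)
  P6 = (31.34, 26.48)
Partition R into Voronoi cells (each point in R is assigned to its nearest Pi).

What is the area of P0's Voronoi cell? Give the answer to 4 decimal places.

1. box [0,65]×[0,74]: [(0, 0) (65, 0) (65, 74) (0, 74)]
2. ⊥bis P0·P1 via (31.025,31.935): [(14.0915, 0) (65, 0) (65, 74) (53.33, 74)]  |A|=2315.4068
3. ⊥bis P0·P2 via (44.395,11.18): [(33.2468, 36.1251) (49.3914, 0) (65, 0) (65, 74) (53.33, 74)]  |A|=1677.7985
4. ⊥bis P0·P3 via (33.215,36.7): [(34.3096, 38.1295) (33.2468, 36.1251) (49.3914, 0) (65, 0) (65, 74) (61.7773, 74)]  |A|=1526.2933
5. ⊥bis P0·P4 via (41.805,17.48): [(41.8972, 48.0382) (41.8035, 16.9788) (49.3914, 0) (65, 0) (65, 74) (61.7773, 74)]  |A|=1390.1753
6. ⊥bis P0·P5 via (58.475,41.315): [(41.8771, 41.381) (41.8035, 16.9788) (49.3914, 0) (65, 0) (65, 41.289)]  |A|=893.5169
7. ⊥bis P0·P6 via (44.86,21.955): [(51.3491, 41.3433) (42.5989, 15.1991) (49.3914, 0) (65, 0) (65, 41.289)]  |A|=759.7632
8. canonical 5-gon: [(51.3491, 41.3433) (42.5989, 15.1991) (49.3914, 0) (65, 0) (65, 41.289)]
9. shoelace: 759.7632

Area of P0's cell: 759.7632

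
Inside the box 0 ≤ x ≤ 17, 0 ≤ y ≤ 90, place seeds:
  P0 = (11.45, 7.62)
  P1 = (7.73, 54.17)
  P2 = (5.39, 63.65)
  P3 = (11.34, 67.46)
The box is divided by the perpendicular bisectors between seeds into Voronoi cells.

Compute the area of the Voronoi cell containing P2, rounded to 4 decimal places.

1. box [0,17]×[0,90]: [(0, 0) (17, 0) (17, 90) (0, 90)]
2. ⊥bis P2·P0 via (8.42,35.635): [(0, 34.7243) (17, 36.563) (17, 90) (0, 90)]  |A|=924.0579
3. ⊥bis P2·P1 via (6.56,58.91): [(0, 57.2908) (17, 61.487) (17, 90) (0, 90)]  |A|=520.3894
4. ⊥bis P2·P3 via (8.365,65.555): [(0, 78.6185) (0, 57.2908) (11.7929, 60.2017)]  |A|=125.758
5. canonical 3-gon: [(0, 78.6185) (0, 57.2908) (11.7929, 60.2017)]
6. shoelace: 125.758

Area of P2's cell: 125.7580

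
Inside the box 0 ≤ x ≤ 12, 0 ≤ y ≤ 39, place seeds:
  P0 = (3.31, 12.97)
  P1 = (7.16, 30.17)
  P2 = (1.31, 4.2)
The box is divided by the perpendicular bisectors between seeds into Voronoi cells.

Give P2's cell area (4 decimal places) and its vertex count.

Area of P2's cell: 92.9219 (4 vertices)

1. box [0,12]×[0,39]: [(0, 0) (12, 0) (12, 39) (0, 39)]
2. ⊥bis P2·P0 via (2.31,8.585): [(0, 9.1118) (0, 0) (12, 0) (12, 6.3752)]  |A|=92.9219
3. ⊥bis P2·P1 via (4.235,17.185): [(0, 9.1118) (0, 0) (12, 0) (12, 6.3752)]  |A|=92.9219
4. canonical 4-gon: [(0, 9.1118) (0, 0) (12, 0) (12, 6.3752)]
5. shoelace: 92.9219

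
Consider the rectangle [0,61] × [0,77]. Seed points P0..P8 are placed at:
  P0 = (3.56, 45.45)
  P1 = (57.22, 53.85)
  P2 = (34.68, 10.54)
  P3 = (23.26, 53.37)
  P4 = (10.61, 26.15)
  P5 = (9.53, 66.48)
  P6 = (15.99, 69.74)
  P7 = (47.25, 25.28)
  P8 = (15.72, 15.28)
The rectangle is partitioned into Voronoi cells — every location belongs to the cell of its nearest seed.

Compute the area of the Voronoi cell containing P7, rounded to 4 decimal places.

Area of P7's cell: 805.6265

1. box [0,61]×[0,77]: [(0, 0) (61, 0) (61, 77) (0, 77)]
2. ⊥bis P7·P0 via (25.405,35.365): [(9.0783, 0) (61, 0) (61, 77) (44.6263, 77)]  |A|=2629.3722
3. ⊥bis P7·P1 via (52.235,39.565): [(30.7976, 47.0459) (9.0783, 0) (61, 0) (61, 36.5063)]  |A|=1772.64
4. ⊥bis P7·P2 via (40.965,17.91): [(30.7976, 47.0459) (24.0185, 32.3617) (61, 0.8245) (61, 36.5063)]  |A|=917.2578
5. ⊥bis P7·P3 via (35.255,39.325): [(40.38, 43.702) (25.5612, 31.0461) (61, 0.8245) (61, 36.5063)]  |A|=816.0581
6. ⊥bis P7·P4 via (28.93,25.715): [(40.38, 43.702) (29.1289, 34.0931) (28.9872, 28.1244) (61, 0.8245) (61, 36.5063)]  |A|=805.6267
7. ⊥bis P7·P5 via (28.39,45.88): [(40.38, 43.702) (29.1289, 34.0931) (28.9872, 28.1244) (61, 0.8245) (61, 36.5063)]  |A|=805.6267
8. ⊥bis P7·P6 via (31.62,47.51): [(40.38, 43.702) (29.1289, 34.0931) (28.9872, 28.1244) (61, 0.8245) (61, 36.5063)]  |A|=805.6267
9. ⊥bis P7·P8 via (31.485,20.28): [(40.38, 43.702) (29.1289, 34.0931) (28.9879, 28.1534) (29.0007, 28.1129) (61, 0.8245) (61, 36.5063)]  |A|=805.6265
10. canonical 6-gon: [(40.38, 43.702) (29.1289, 34.0931) (28.9879, 28.1534) (29.0007, 28.1129) (61, 0.8245) (61, 36.5063)]
11. shoelace: 805.6265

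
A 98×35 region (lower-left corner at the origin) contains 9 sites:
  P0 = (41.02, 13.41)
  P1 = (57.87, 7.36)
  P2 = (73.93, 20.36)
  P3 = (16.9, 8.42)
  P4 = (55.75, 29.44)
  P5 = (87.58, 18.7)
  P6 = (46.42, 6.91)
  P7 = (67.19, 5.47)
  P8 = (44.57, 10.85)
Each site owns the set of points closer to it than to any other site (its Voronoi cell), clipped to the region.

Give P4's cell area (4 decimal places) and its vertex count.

1. box [0,98]×[0,35]: [(0, 0) (98, 0) (98, 35) (0, 35)]
2. ⊥bis P4·P0 via (48.385,21.425): [(71.7009, 0) (98, 0) (98, 35) (33.6119, 35)]  |A|=1587.0259
3. ⊥bis P4·P1 via (56.81,18.4): [(52.1626, 17.9538) (98, 22.3548) (98, 35) (33.6119, 35)]  |A|=838.5974
4. ⊥bis P4·P2 via (64.84,24.9): [(52.1626, 17.9538) (61.8345, 18.8824) (69.8844, 35) (33.6119, 35)]  |A|=383.361
5. ⊥bis P4·P3 via (36.325,18.93): [(52.1626, 17.9538) (61.8345, 18.8824) (69.8844, 35) (33.6119, 35)]  |A|=383.361
6. ⊥bis P4·P5 via (71.665,24.07): [(52.1626, 17.9538) (61.8345, 18.8824) (69.8844, 35) (33.6119, 35)]  |A|=383.361
7. ⊥bis P4·P6 via (51.085,18.175): [(52.1626, 17.9538) (61.8345, 18.8824) (69.8844, 35) (33.6119, 35)]  |A|=383.361
8. ⊥bis P4·P7 via (61.47,17.455): [(52.1626, 17.9538) (61.8345, 18.8824) (69.8844, 35) (33.6119, 35)]  |A|=383.361
9. ⊥bis P4·P8 via (50.16,20.145): [(49.0543, 20.8099) (53.5776, 18.0896) (61.8345, 18.8824) (69.8844, 35) (33.6119, 35)]  |A|=381.129
10. canonical 5-gon: [(49.0543, 20.8099) (53.5776, 18.0896) (61.8345, 18.8824) (69.8844, 35) (33.6119, 35)]
11. shoelace: 381.129

Area of P4's cell: 381.1290 (5 vertices)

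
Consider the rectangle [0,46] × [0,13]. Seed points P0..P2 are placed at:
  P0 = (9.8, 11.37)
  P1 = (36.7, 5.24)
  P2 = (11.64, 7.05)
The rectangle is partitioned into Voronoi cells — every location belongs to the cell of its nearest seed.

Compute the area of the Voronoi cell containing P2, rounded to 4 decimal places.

1. box [0,46]×[0,13]: [(0, 0) (46, 0) (46, 13) (0, 13)]
2. ⊥bis P2·P0 via (10.72,9.21): [(0, 4.6441) (0, 0) (46, 0) (46, 13) (19.6183, 13)]  |A|=516.0356
3. ⊥bis P2·P1 via (24.17,6.145): [(0, 4.6441) (0, 0) (23.7262, 0) (24.6651, 13) (19.6183, 13)]  |A|=232.579
4. canonical 5-gon: [(0, 4.6441) (0, 0) (23.7262, 0) (24.6651, 13) (19.6183, 13)]
5. shoelace: 232.579

Area of P2's cell: 232.5790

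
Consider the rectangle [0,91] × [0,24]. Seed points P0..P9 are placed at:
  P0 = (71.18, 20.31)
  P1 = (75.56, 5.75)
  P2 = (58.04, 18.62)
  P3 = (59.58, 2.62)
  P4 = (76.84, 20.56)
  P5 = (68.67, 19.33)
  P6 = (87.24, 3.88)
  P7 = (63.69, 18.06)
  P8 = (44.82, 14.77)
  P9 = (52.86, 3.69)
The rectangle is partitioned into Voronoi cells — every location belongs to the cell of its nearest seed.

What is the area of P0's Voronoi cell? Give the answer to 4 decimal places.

1. box [0,91]×[0,24]: [(0, 0) (91, 0) (91, 24) (0, 24)]
2. ⊥bis P0·P1 via (73.37,13.03): [(0, 0) (30.0557, 0) (91, 18.3335) (91, 24) (0, 24)]  |A|=1625.3376
3. ⊥bis P0·P2 via (64.61,19.465): [(65.7331, 10.7326) (91, 18.3335) (91, 24) (64.0267, 24)]  |A|=250.5191
4. ⊥bis P0·P3 via (65.38,11.465): [(65.6628, 11.2796) (66.2567, 10.8901) (91, 18.3335) (91, 24) (64.0267, 24)]  |A|=250.3704
5. ⊥bis P0·P4 via (74.01,20.435): [(65.6628, 11.2796) (66.2567, 10.8901) (74.3244, 13.3171) (73.8525, 24) (64.0267, 24)]  |A|=111.5322
6. ⊥bis P0·P5 via (69.925,19.82): [(72.6595, 12.8163) (74.3244, 13.3171) (73.8525, 24) (68.293, 24)]  |A|=40.0993
7. ⊥bis P0·P6 via (79.21,12.095): [(72.6595, 12.8163) (74.3244, 13.3171) (73.8525, 24) (68.293, 24)]  |A|=40.0993
8. ⊥bis P0·P7 via (67.435,19.185): [(72.6595, 12.8163) (74.3244, 13.3171) (73.8525, 24) (68.293, 24)]  |A|=40.0993
9. ⊥bis P0·P8 via (58,17.54): [(72.6595, 12.8163) (74.3244, 13.3171) (73.8525, 24) (68.293, 24)]  |A|=40.0993
10. ⊥bis P0·P9 via (62.02,12): [(72.6595, 12.8163) (74.3244, 13.3171) (73.8525, 24) (68.293, 24)]  |A|=40.0993
11. canonical 4-gon: [(72.6595, 12.8163) (74.3244, 13.3171) (73.8525, 24) (68.293, 24)]
12. shoelace: 40.0993

Area of P0's cell: 40.0993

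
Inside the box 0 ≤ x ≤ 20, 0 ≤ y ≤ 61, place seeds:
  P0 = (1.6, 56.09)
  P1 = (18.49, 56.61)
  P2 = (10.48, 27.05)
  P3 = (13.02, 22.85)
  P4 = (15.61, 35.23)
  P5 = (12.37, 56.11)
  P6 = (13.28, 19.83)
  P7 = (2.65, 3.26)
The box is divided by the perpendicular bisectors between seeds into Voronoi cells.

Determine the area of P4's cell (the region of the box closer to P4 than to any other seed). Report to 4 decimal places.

Area of P4's cell: 223.9608

1. box [0,20]×[0,61]: [(0, 0) (20, 0) (20, 61) (0, 61)]
2. ⊥bis P4·P0 via (8.605,45.66): [(0, 39.8807) (0, 0) (20, 0) (20, 53.3131)]  |A|=931.9382
3. ⊥bis P4·P1 via (17.05,45.92): [(10.3383, 46.8241) (0, 39.8807) (0, 0) (20, 0) (20, 45.5226)]  |A|=894.3034
4. ⊥bis P4·P2 via (13.045,31.14): [(10.3383, 46.8241) (0, 39.8807) (0, 39.321) (20, 26.7782) (20, 45.5226)]  |A|=233.3106
5. ⊥bis P4·P3 via (14.315,29.04): [(10.3383, 46.8241) (0, 39.8807) (0, 39.321) (17.434, 28.3875) (20, 27.8507) (20, 45.5226)]  |A|=231.9347
6. ⊥bis P4·P5 via (13.99,45.67): [(16.2744, 46.0245) (7.0064, 44.5863) (0, 39.8807) (0, 39.321) (17.434, 28.3875) (20, 27.8507) (20, 45.5226)]  |A|=223.9608
7. ⊥bis P4·P6 via (14.445,27.53): [(16.2744, 46.0245) (7.0064, 44.5863) (0, 39.8807) (0, 39.321) (17.434, 28.3875) (20, 27.8507) (20, 45.5226)]  |A|=223.9608
8. ⊥bis P4·P7 via (9.13,19.245): [(16.2744, 46.0245) (7.0064, 44.5863) (0, 39.8807) (0, 39.321) (17.434, 28.3875) (20, 27.8507) (20, 45.5226)]  |A|=223.9608
9. canonical 7-gon: [(16.2744, 46.0245) (7.0064, 44.5863) (0, 39.8807) (0, 39.321) (17.434, 28.3875) (20, 27.8507) (20, 45.5226)]
10. shoelace: 223.9608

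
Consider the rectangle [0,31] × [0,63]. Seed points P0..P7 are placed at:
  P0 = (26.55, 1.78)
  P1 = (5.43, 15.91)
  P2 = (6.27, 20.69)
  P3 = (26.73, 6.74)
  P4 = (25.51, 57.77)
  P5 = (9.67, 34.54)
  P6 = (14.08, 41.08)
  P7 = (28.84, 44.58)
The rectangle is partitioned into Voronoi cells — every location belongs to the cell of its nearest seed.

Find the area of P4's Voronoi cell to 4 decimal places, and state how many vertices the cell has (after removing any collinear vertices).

Area of P4's cell: 272.0629 (5 vertices)

1. box [0,31]×[0,63]: [(0, 0) (31, 0) (31, 63) (0, 63)]
2. ⊥bis P4·P0 via (26.03,29.775): [(0, 29.2915) (31, 29.8673) (31, 63) (0, 63)]  |A|=1036.0384
3. ⊥bis P4·P1 via (15.47,36.84): [(0, 44.2609) (30.0428, 29.8495) (31, 29.8673) (31, 63) (0, 63)]  |A|=811.1778
4. ⊥bis P4·P2 via (15.89,39.23): [(0, 47.475) (31, 31.3898) (31, 63) (0, 63)]  |A|=730.5968
5. ⊥bis P4·P3 via (26.12,32.255): [(0, 47.475) (29.191, 32.3284) (31, 32.3717) (31, 63) (0, 63)]  |A|=729.7086
6. ⊥bis P4·P5 via (17.59,46.155): [(0, 58.1492) (31, 37.011) (31, 63) (0, 63)]  |A|=478.0162
7. ⊥bis P4·P6 via (19.795,49.425): [(0, 62.9814) (31, 41.7514) (31, 63) (0, 63)]  |A|=329.6418
8. ⊥bis P4·P7 via (27.175,51.175): [(0, 62.9814) (19.9158, 49.3423) (31, 52.1407) (31, 63) (0, 63)]  |A|=272.0629
9. canonical 5-gon: [(0, 62.9814) (19.9158, 49.3423) (31, 52.1407) (31, 63) (0, 63)]
10. shoelace: 272.0629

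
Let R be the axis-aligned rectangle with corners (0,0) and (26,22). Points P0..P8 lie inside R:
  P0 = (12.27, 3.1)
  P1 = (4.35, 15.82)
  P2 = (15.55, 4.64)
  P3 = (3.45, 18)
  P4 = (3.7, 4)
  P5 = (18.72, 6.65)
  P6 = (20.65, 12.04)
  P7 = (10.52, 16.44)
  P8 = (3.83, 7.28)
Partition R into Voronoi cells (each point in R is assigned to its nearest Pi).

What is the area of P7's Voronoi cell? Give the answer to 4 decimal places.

Area of P7's cell: 102.9103

1. box [0,26]×[0,22]: [(0, 0) (26, 0) (26, 22) (0, 22)]
2. ⊥bis P7·P0 via (11.395,9.77): [(0, 8.2752) (26, 11.6859) (26, 22) (0, 22)]  |A|=312.5057
3. ⊥bis P7·P1 via (7.435,16.13): [(8.1173, 9.34) (26, 11.6859) (26, 22) (6.8451, 22)]  |A|=213.4716
4. ⊥bis P7·P2 via (13.035,10.54): [(8.1173, 9.34) (11.1547, 9.7385) (26, 16.0666) (26, 22) (6.8451, 22)]  |A|=180.9555
5. ⊥bis P7·P3 via (6.985,17.22): [(7.2189, 18.2802) (8.1173, 9.34) (11.1547, 9.7385) (26, 16.0666) (26, 22) (8.0397, 22)]  |A|=178.7337
6. ⊥bis P7·P4 via (7.11,10.22): [(7.2189, 18.2802) (8.0824, 9.6869) (8.5997, 9.4033) (11.1547, 9.7385) (26, 16.0666) (26, 22) (8.0397, 22)]  |A|=178.6489
7. ⊥bis P7·P5 via (14.62,11.545): [(7.2189, 18.2802) (8.0824, 9.6869) (8.5997, 9.4033) (11.1547, 9.7385) (13.8193, 10.8743) (26, 21.0768) (26, 22) (8.0397, 22)]  |A|=148.1352
8. ⊥bis P7·P6 via (15.585,14.24): [(7.2189, 18.2802) (8.0824, 9.6869) (8.5997, 9.4033) (11.1547, 9.7385) (13.8193, 10.8743) (14.2969, 11.2743) (18.9556, 22) (8.0397, 22)]  |A|=104.9548
9. ⊥bis P7·P8 via (7.175,11.86): [(7.2189, 18.2802) (7.9187, 11.3169) (10.2435, 9.6189) (11.1547, 9.7385) (13.8193, 10.8743) (14.2969, 11.2743) (18.9556, 22) (8.0397, 22)]  |A|=102.9103
10. canonical 8-gon: [(7.2189, 18.2802) (7.9187, 11.3169) (10.2435, 9.6189) (11.1547, 9.7385) (13.8193, 10.8743) (14.2969, 11.2743) (18.9556, 22) (8.0397, 22)]
11. shoelace: 102.9103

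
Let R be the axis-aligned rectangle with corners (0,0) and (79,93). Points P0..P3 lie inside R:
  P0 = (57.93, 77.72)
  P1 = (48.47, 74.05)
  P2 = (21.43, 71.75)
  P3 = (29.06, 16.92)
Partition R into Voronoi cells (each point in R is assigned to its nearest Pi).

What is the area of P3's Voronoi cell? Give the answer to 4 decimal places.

1. box [0,79]×[0,93]: [(0, 0) (79, 0) (79, 93) (0, 93)]
2. ⊥bis P3·P0 via (43.495,47.32): [(0, 67.973) (0, 0) (79, 0) (79, 30.461)]  |A|=3888.1405
3. ⊥bis P3·P1 via (38.765,45.485): [(68.9756, 35.2209) (0, 58.6555) (0, 0) (79, 0) (79, 30.461)]  |A|=3566.8001
4. ⊥bis P3·P2 via (25.245,44.335): [(68.9756, 35.2209) (37.2378, 46.0039) (0, 40.822) (0, 0) (79, 0) (79, 30.461)]  |A|=3234.7605
5. canonical 6-gon: [(68.9756, 35.2209) (37.2378, 46.0039) (0, 40.822) (0, 0) (79, 0) (79, 30.461)]
6. shoelace: 3234.7605

Area of P3's cell: 3234.7605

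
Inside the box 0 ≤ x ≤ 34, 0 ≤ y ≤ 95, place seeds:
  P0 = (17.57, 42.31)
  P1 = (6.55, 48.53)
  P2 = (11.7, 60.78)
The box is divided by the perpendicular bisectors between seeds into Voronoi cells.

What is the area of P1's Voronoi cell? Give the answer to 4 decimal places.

Area of P1's cell: 270.5095

1. box [0,34]×[0,95]: [(0, 0) (34, 0) (34, 95) (0, 95)]
2. ⊥bis P1·P0 via (12.06,45.42): [(0, 24.0532) (34, 84.2912) (34, 95) (0, 95)]  |A|=1388.1446
3. ⊥bis P1·P2 via (9.125,54.655): [(0, 58.4912) (0, 24.0532) (15.71, 51.8866)]  |A|=270.5095
4. canonical 3-gon: [(0, 58.4912) (0, 24.0532) (15.71, 51.8866)]
5. shoelace: 270.5095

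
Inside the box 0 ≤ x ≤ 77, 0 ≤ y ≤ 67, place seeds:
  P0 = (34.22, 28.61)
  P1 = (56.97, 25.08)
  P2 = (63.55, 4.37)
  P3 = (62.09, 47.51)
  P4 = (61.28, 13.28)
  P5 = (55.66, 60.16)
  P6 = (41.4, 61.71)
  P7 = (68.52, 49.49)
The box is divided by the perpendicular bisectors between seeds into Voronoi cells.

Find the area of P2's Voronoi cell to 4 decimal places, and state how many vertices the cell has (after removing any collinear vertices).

1. box [0,77]×[0,67]: [(0, 0) (77, 0) (77, 67) (0, 67)]
2. ⊥bis P2·P0 via (48.885,16.49): [(35.2567, 0) (77, 0) (77, 50.5087)]  |A|=1054.1992
3. ⊥bis P2·P1 via (60.26,14.725): [(42.8564, 9.1955) (35.2567, 0) (77, 0) (77, 20.0436)]  |A|=534.1065
4. ⊥bis P2·P3 via (62.82,25.94): [(42.8564, 9.1955) (35.2567, 0) (77, 0) (77, 20.0436)]  |A|=534.1065
5. ⊥bis P2·P4 via (62.415,8.825): [(37.252, 2.4142) (35.2567, 0) (77, 0) (77, 12.5408)]  |A|=299.6251
6. ⊥bis P2·P5 via (59.605,32.265): [(37.252, 2.4142) (35.2567, 0) (77, 0) (77, 12.5408)]  |A|=299.6251
7. ⊥bis P2·P6 via (52.475,33.04): [(37.252, 2.4142) (35.2567, 0) (77, 0) (77, 12.5408)]  |A|=299.6251
8. ⊥bis P2·P7 via (66.035,26.93): [(37.252, 2.4142) (35.2567, 0) (77, 0) (77, 12.5408)]  |A|=299.6251
9. canonical 4-gon: [(37.252, 2.4142) (35.2567, 0) (77, 0) (77, 12.5408)]
10. shoelace: 299.6251

Area of P2's cell: 299.6251 (4 vertices)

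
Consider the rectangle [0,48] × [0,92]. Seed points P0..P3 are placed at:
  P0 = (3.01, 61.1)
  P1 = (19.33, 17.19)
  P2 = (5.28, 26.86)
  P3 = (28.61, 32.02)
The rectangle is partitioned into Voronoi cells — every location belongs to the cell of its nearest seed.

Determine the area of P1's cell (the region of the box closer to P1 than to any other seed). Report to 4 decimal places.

Area of P1's cell: 877.7233

1. box [0,48]×[0,92]: [(0, 0) (48, 0) (48, 92) (0, 92)]
2. ⊥bis P1·P0 via (11.17,39.145): [(0, 34.9935) (0, 0) (48, 0) (48, 52.8336)]  |A|=2107.8488
3. ⊥bis P1·P2 via (12.305,22.025): [(28.5283, 45.5965) (0, 4.1465) (0, 0) (48, 0) (48, 52.8336)]  |A|=1667.8438
4. ⊥bis P1·P3 via (23.97,24.605): [(17.0577, 28.9304) (0, 4.1465) (0, 0) (48, 0) (48, 9.568)]  |A|=877.7233
5. canonical 5-gon: [(17.0577, 28.9304) (0, 4.1465) (0, 0) (48, 0) (48, 9.568)]
6. shoelace: 877.7233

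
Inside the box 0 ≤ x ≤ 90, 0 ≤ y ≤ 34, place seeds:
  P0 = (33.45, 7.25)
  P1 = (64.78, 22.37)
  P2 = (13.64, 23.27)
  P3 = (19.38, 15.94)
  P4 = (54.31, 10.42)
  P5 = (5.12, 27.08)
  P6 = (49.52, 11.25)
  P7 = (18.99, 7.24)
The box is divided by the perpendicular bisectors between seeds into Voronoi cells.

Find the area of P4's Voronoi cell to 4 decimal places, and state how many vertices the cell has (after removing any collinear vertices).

Area of P4's cell: 302.8860 (3 vertices)

1. box [0,90]×[0,34]: [(0, 0) (90, 0) (90, 34) (0, 34)]
2. ⊥bis P4·P0 via (43.88,8.835): [(45.2226, 0) (90, 0) (90, 34) (40.0558, 34)]  |A|=1610.2671
3. ⊥bis P4·P1 via (59.545,16.395): [(40.1486, 33.3892) (45.2226, 0) (78.2575, 0)]  |A|=551.504
4. ⊥bis P4·P2 via (33.975,16.845): [(40.1486, 33.3892) (45.2226, 0) (78.2575, 0)]  |A|=551.504
5. ⊥bis P4·P3 via (36.845,13.18): [(40.1486, 33.3892) (45.2226, 0) (78.2575, 0)]  |A|=551.504
6. ⊥bis P4·P5 via (29.715,18.75): [(40.1486, 33.3892) (45.2226, 0) (78.2575, 0)]  |A|=551.504
7. ⊥bis P4·P6 via (51.915,10.835): [(53.7571, 21.4661) (50.0375, 0) (78.2575, 0)]  |A|=302.886
8. ⊥bis P4·P7 via (36.65,8.83): [(53.7571, 21.4661) (50.0375, 0) (78.2575, 0)]  |A|=302.886
9. canonical 3-gon: [(53.7571, 21.4661) (50.0375, 0) (78.2575, 0)]
10. shoelace: 302.886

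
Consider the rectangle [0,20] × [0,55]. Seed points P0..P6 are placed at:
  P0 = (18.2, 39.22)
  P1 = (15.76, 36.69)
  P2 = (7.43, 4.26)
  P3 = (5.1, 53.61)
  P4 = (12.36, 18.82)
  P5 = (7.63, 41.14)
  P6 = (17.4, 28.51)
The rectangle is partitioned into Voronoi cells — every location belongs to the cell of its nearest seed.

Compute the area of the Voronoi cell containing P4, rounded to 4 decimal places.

1. box [0,20]×[0,55]: [(0, 0) (20, 0) (20, 55) (0, 55)]
2. ⊥bis P4·P0 via (15.28,29.02): [(0, 33.3943) (0, 0) (20, 0) (20, 27.6688)]  |A|=610.6306
3. ⊥bis P4·P1 via (14.06,27.755): [(0, 30.4301) (0, 0) (20, 0) (20, 26.6248)]  |A|=570.5494
4. ⊥bis P4·P2 via (9.895,11.54): [(0, 30.4301) (0, 14.8904) (20, 8.1185) (20, 26.6248)]  |A|=340.4604
5. ⊥bis P4·P3 via (8.73,36.215): [(0, 30.4301) (0, 14.8904) (20, 8.1185) (20, 26.6248)]  |A|=340.4604
6. ⊥bis P4·P5 via (9.995,29.98): [(6.3857, 29.2151) (0, 27.8619) (0, 14.8904) (20, 8.1185) (20, 26.6248)]  |A|=332.2605
7. ⊥bis P4·P6 via (14.88,23.665): [(4.8393, 28.8874) (0, 27.8619) (0, 14.8904) (20, 8.1185) (20, 21.002)]  |A|=285.4034
8. canonical 5-gon: [(4.8393, 28.8874) (0, 27.8619) (0, 14.8904) (20, 8.1185) (20, 21.002)]
9. shoelace: 285.4034

Area of P4's cell: 285.4034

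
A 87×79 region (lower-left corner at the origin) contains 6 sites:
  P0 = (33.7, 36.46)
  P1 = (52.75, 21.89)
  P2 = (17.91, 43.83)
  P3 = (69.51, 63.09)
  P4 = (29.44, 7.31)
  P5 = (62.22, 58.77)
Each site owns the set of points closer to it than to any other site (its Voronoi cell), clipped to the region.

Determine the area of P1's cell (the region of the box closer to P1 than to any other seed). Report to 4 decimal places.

1. box [0,87]×[0,79]: [(0, 0) (87, 0) (87, 79) (0, 79)]
2. ⊥bis P1·P0 via (43.225,29.175): [(20.9111, 0) (87, 0) (87, 79) (81.3326, 79)]  |A|=2834.3728
3. ⊥bis P1·P2 via (35.33,32.86): [(20.9111, 0) (87, 0) (87, 79) (81.3326, 79)]  |A|=2834.3728
4. ⊥bis P1·P3 via (61.13,42.49): [(55.241, 44.8856) (20.9111, 0) (87, 0) (87, 31.9662)]  |A|=1990.8289
5. ⊥bis P1·P4 via (41.095,14.6): [(55.241, 44.8856) (37.0382, 21.0859) (50.227, 0) (87, 0) (87, 31.9662)]  |A|=1681.7527
6. ⊥bis P1·P5 via (57.485,40.33): [(81.7673, 34.0948) (52.697, 41.5595) (37.0382, 21.0859) (50.227, 0) (87, 0) (87, 31.9662)]  |A|=1623.9112
7. canonical 6-gon: [(81.7673, 34.0948) (52.697, 41.5595) (37.0382, 21.0859) (50.227, 0) (87, 0) (87, 31.9662)]
8. shoelace: 1623.9112

Area of P1's cell: 1623.9112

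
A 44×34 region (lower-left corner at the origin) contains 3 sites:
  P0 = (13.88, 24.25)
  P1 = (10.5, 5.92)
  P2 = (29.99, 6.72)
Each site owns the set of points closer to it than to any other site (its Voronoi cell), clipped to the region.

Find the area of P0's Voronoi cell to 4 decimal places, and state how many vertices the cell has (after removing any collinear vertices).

Area of P0's cell: 594.2794 (4 vertices)

1. box [0,44]×[0,34]: [(0, 0) (44, 0) (44, 34) (0, 34)]
2. ⊥bis P0·P1 via (12.19,15.085): [(0, 17.3328) (44, 9.2193) (44, 34) (0, 34)]  |A|=911.8532
3. ⊥bis P0·P2 via (21.935,15.485): [(0, 17.3328) (19.9439, 13.6552) (42.082, 34) (0, 34)]  |A|=594.2794
4. canonical 4-gon: [(0, 17.3328) (19.9439, 13.6552) (42.082, 34) (0, 34)]
5. shoelace: 594.2794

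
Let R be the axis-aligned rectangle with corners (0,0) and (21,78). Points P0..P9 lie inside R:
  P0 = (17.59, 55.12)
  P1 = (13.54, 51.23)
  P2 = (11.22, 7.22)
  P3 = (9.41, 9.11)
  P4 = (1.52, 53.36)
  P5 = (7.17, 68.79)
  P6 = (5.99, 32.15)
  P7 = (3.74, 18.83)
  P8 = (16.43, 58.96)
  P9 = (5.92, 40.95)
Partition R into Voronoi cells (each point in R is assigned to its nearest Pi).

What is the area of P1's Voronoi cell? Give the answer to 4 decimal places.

1. box [0,21]×[0,78]: [(0, 0) (21, 0) (21, 78) (0, 78)]
2. ⊥bis P1·P0 via (15.565,53.175): [(0, 69.3802) (0, 0) (21, 0) (21, 47.5165)]  |A|=1227.4149
3. ⊥bis P1·P2 via (12.38,29.225): [(0, 69.3802) (0, 29.8776) (21, 28.7706) (21, 47.5165)]  |A|=611.6087
4. ⊥bis P1·P3 via (11.475,30.17): [(0, 69.3802) (0, 31.2952) (21, 29.236) (21, 47.5165)]  |A|=591.8373
5. ⊥bis P1·P4 via (7.53,52.295): [(8.9132, 60.1004) (3.7437, 30.9281) (21, 29.236) (21, 47.5165)]  |A|=366.5534
6. ⊥bis P1·P5 via (10.355,60.01): [(9.3501, 59.6455) (8.797, 59.4448) (3.7437, 30.9281) (21, 29.236) (21, 47.5165)]  |A|=366.3837
7. ⊥bis P1·P6 via (9.765,41.69): [(9.3501, 59.6455) (8.797, 59.4448) (5.9203, 43.2113) (21, 37.2443) (21, 47.5165)]  |A|=198.1795
8. ⊥bis P1·P7 via (8.64,35.03): [(9.3501, 59.6455) (8.797, 59.4448) (5.9203, 43.2113) (21, 37.2443) (21, 47.5165)]  |A|=198.1795
9. ⊥bis P1·P8 via (14.985,55.095): [(13.0125, 55.8324) (8.4586, 57.535) (5.9203, 43.2113) (21, 37.2443) (21, 47.5165)]  |A|=192.1207
10. ⊥bis P1·P9 via (9.73,46.09): [(13.0125, 55.8324) (8.4586, 57.535) (6.8135, 48.2518) (21, 37.7362) (21, 47.5165)]  |A|=147.9625
11. canonical 5-gon: [(13.0125, 55.8324) (8.4586, 57.535) (6.8135, 48.2518) (21, 37.7362) (21, 47.5165)]
12. shoelace: 147.9625

Area of P1's cell: 147.9625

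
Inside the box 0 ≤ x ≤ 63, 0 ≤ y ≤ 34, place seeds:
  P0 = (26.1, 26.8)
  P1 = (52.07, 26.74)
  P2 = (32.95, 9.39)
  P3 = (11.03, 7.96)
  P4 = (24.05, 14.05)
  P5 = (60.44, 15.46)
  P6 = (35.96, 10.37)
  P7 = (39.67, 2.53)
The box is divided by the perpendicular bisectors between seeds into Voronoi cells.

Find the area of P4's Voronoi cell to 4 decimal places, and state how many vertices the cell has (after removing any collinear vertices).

Area of P4's cell: 207.7246 (4 vertices)

1. box [0,63]×[0,34]: [(0, 0) (63, 0) (63, 34) (0, 34)]
2. ⊥bis P4·P0 via (25.075,20.425): [(0, 24.4567) (0, 0) (63, 0) (63, 14.3273)]  |A|=1221.6935
3. ⊥bis P4·P1 via (38.06,20.395): [(39.0651, 18.1756) (0, 24.4567) (0, 0) (47.2967, 0)]  |A|=907.5247
4. ⊥bis P4·P2 via (28.5,11.72): [(32.438, 19.2411) (0, 24.4567) (0, 0) (22.3635, 0)]  |A|=611.8123
5. ⊥bis P4·P3 via (17.54,11.005): [(22.5346, 0.3269) (32.438, 19.2411) (12.1628, 22.5011)]  |A|=207.8879
6. ⊥bis P4·P5 via (42.245,14.755): [(22.5346, 0.3269) (32.438, 19.2411) (12.1628, 22.5011)]  |A|=207.8879
7. ⊥bis P4·P6 via (30.005,12.21): [(22.5346, 0.3269) (31.8024, 18.0272) (32.1898, 19.281) (12.1628, 22.5011)]  |A|=207.7246
8. ⊥bis P4·P7 via (31.86,8.29): [(22.5346, 0.3269) (31.8024, 18.0272) (32.1898, 19.281) (12.1628, 22.5011)]  |A|=207.7246
9. canonical 4-gon: [(22.5346, 0.3269) (31.8024, 18.0272) (32.1898, 19.281) (12.1628, 22.5011)]
10. shoelace: 207.7246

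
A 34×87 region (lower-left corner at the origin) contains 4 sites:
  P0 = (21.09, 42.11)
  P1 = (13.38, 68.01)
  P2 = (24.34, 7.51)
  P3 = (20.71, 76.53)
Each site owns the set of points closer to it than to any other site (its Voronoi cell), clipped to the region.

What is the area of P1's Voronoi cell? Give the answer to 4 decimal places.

1. box [0,34]×[0,87]: [(0, 0) (34, 0) (34, 87) (0, 87)]
2. ⊥bis P1·P0 via (17.235,55.06): [(0, 49.9294) (34, 60.0507) (34, 87) (0, 87)]  |A|=1088.3385
3. ⊥bis P1·P2 via (18.86,37.76): [(0, 49.9294) (34, 60.0507) (34, 87) (0, 87)]  |A|=1088.3385
4. ⊥bis P1·P3 via (17.045,72.27): [(0, 86.9343) (0, 49.9294) (31.9555, 59.4421)]  |A|=591.255
5. canonical 3-gon: [(0, 86.9343) (0, 49.9294) (31.9555, 59.4421)]
6. shoelace: 591.255

Area of P1's cell: 591.2550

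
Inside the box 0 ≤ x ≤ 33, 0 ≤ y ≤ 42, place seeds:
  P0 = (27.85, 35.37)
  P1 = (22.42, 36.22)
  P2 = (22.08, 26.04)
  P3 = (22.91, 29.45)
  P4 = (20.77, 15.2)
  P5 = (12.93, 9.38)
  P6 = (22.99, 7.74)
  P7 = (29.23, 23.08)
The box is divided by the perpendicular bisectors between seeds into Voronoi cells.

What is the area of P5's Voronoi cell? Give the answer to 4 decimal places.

1. box [0,33]×[0,42]: [(0, 0) (33, 0) (33, 42) (0, 42)]
2. ⊥bis P5·P0 via (20.39,22.375): [(0, 34.0802) (0, 0) (33, 0) (33, 15.136)]  |A|=812.068
3. ⊥bis P5·P1 via (17.675,22.8): [(22.8162, 20.9822) (0, 29.0495) (0, 0) (33, 0) (33, 15.136)]  |A|=754.6765
4. ⊥bis P5·P2 via (17.505,17.71): [(0, 27.3241) (0, 0) (33, 0) (33, 9.1998)]  |A|=602.6449
5. ⊥bis P5·P3 via (17.92,19.415): [(0, 27.3241) (0, 0) (33, 0) (33, 9.1998)]  |A|=602.6449
6. ⊥bis P5·P4 via (16.85,12.29): [(9.6059, 22.0483) (0, 27.3241) (0, 0) (25.9734, 0)]  |A|=417.5722
7. ⊥bis P5·P6 via (17.96,8.56): [(18.2587, 10.3924) (9.6059, 22.0483) (0, 27.3241) (0, 0) (16.5645, 0)]  |A|=368.6818
8. ⊥bis P5·P7 via (21.08,16.23): [(18.2587, 10.3924) (9.6059, 22.0483) (0, 27.3241) (0, 0) (16.5645, 0)]  |A|=368.6818
9. canonical 5-gon: [(18.2587, 10.3924) (9.6059, 22.0483) (0, 27.3241) (0, 0) (16.5645, 0)]
10. shoelace: 368.6818

Area of P5's cell: 368.6818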